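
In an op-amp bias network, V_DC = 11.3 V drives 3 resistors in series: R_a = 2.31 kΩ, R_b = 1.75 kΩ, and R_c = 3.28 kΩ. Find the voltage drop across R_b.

Total series resistance ΣR = 2.31 + 1.75 + 3.28 = 7.340 kΩ.
V = V_DC · R/ΣR = 11.3 × 0.2384 = 2.694 V.

V ≈ 2.69 V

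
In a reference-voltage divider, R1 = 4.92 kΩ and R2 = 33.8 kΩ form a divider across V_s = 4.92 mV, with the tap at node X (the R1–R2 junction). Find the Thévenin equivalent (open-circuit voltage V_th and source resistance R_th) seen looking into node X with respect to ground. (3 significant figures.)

With X open, the divider is unloaded: V_th = 4.92 × 33.8/38.72 = 4.295 mV.
With V_s suppressed (replaced by a short), R_th = R1 ‖ R2 = (4.920 × 33.8)/(4.920 + 33.8) = 4.295 kΩ.

V_th ≈ 4.29 mV, R_th ≈ 4.29 kΩ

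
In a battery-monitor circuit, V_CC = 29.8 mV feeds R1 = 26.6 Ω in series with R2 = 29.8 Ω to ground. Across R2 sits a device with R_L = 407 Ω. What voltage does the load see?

R2 ‖ R_L = (29.8 × 407)/(29.8 + 407) = 27.77 Ω.
Voltage divider with the loaded lower leg: V_out = 29.8 × 27.77/(26.6 + 27.77) = 29.8 × 0.5107 = 15.22 mV.

V_out ≈ 15.2 mV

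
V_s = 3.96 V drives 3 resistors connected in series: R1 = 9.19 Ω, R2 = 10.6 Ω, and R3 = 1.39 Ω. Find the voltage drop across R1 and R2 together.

Total series resistance ΣR = 9.19 + 10.6 + 1.39 = 21.18 Ω.
R_{R1..R2} = 9.19 + 10.6 = 19.79 Ω.
V = V_s · R/ΣR = 3.96 × 0.9344 = 3.700 V.

V ≈ 3.70 V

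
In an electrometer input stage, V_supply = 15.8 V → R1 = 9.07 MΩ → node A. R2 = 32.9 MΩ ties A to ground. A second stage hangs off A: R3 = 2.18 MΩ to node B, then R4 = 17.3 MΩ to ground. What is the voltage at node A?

V_A ≈ 9.07 V

The second stage (R3 + R4 = 19.48 MΩ) loads node A in parallel with R2.
Effective lower resistance at A: R2 ‖ 19.48 = 12.24 MΩ.
V_A = 15.8 × 12.24/(9.07 + 12.24) = 9.074 V.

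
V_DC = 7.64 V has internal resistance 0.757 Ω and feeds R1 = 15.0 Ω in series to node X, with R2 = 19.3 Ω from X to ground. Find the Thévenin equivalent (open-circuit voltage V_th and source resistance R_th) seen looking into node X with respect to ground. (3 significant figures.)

V_th ≈ 4.21 V, R_th ≈ 8.67 Ω

R1' = 0.757 + 15.0 = 15.76 Ω (source resistance + R1).
Open-circuit (no load on X): V_th = V_DC · R2/(R1' + R2) = 7.64 × 19.3/(15.76 + 19.3) = 4.206 V.
Looking into X with the source shorted: R_th = R1'·R2/(R1'+R2) = 15.76 × 19.3/35.06 = 8.675 Ω.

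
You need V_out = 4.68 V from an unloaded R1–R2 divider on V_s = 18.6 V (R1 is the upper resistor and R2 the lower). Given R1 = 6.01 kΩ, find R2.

R2 ≈ 2.02 kΩ

V_out/V_s = R2/(R1+R2) = 0.2516.
R2 = R1 · 0.2516/(1 − 0.2516) = 2.021 kΩ.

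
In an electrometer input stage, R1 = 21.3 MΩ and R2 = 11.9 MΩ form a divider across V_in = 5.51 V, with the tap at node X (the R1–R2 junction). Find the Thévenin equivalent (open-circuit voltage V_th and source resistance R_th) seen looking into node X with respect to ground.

V_th ≈ 1.97 V, R_th ≈ 7.63 MΩ

Open-circuit (no load on X): V_th = V_in · R2/(R1 + R2) = 5.51 × 11.9/(21.30 + 11.9) = 1.975 V.
Zeroing V_in shorts the top of R1 to ground, so R_th = R1 ‖ R2 = 7.635 MΩ.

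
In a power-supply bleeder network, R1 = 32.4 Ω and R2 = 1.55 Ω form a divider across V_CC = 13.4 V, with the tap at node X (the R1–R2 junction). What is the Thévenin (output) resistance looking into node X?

Zeroing V_CC shorts the top of R1 to ground, so R_th = R1 ‖ R2 = 1.479 Ω.

R_th ≈ 1.48 Ω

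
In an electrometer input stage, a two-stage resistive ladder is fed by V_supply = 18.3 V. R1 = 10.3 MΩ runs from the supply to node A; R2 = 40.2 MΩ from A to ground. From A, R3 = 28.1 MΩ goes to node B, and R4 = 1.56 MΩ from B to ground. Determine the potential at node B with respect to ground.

V_B ≈ 0.600 V

The second stage (R3 + R4 = 29.66 MΩ) loads node A in parallel with R2.
R2 ‖ (R3+R4) = 17.07 MΩ.
First divider: V_A = V_supply · 17.07/(10.3 + 17.07) = 11.41 V.
Stage 2 is unloaded, so V_B = V_A · R4/(R3+R4) = 11.41 × 1.56/29.66 = 0.6003 V.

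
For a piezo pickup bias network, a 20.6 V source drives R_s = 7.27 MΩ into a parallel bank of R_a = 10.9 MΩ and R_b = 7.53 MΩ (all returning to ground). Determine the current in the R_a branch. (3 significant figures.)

Equivalent of the parallel group: R_p = 4.453 MΩ.
V_A = 20.6 × 4.453/11.72 = 7.825 V.
Branch current I = V_A/R_a = 7.825/10.9 = 0.7179 µA.

I ≈ 0.718 µA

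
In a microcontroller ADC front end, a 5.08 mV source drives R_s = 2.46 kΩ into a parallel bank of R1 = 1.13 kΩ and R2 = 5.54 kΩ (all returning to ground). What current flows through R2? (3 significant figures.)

Combine the parallel branches: R_p = (1/1.13 + 1/5.54)⁻¹ = 0.9386 kΩ.
V_A = 5.08 × 0.9386/3.399 = 1.403 mV.
Branch current I = V_A/R2 = 1.403/5.54 = 0.2532 µA.

I ≈ 0.253 µA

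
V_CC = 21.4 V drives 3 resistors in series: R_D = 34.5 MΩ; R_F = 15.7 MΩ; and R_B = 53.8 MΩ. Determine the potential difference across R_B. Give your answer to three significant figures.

V ≈ 11.1 V

Total series resistance ΣR = 34.5 + 15.7 + 53.8 = 104.0 MΩ.
By the voltage-divider rule, V = 21.4 × 53.80/104.0 = 11.07 V.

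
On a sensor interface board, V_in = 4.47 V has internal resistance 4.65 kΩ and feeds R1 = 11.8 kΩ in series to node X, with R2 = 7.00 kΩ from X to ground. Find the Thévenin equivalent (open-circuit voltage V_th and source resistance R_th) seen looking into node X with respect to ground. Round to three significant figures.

R1' = 4.65 + 11.8 = 16.45 kΩ (source resistance + R1).
V_th is the unloaded tap voltage: V_in · R2/(R1'+R2) = 4.47 × 0.2985 = 1.334 V.
With V_in suppressed (replaced by a short), R_th = R1' ‖ R2 = (16.45 × 7.00)/(16.45 + 7.00) = 4.910 kΩ.

V_th ≈ 1.33 V, R_th ≈ 4.91 kΩ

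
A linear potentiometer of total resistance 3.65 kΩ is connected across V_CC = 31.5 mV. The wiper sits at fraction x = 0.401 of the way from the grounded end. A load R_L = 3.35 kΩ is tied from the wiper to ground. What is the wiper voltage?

Lower segment x·R_p = 1.464 kΩ; upper segment (1−x)·R_p = 2.186 kΩ.
Lower segment in parallel with the load: 1.464 ‖ 3.35 = 1.019 kΩ.
Loaded-divider output: V_out = 31.5 × 0.3178 = 10.01 mV.
(Unloaded: V_out = x·V_CC = 12.6 mV.)

V_out ≈ 10.0 mV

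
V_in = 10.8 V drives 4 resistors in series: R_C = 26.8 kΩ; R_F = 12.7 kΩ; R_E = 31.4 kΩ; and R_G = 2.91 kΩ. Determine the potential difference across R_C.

V ≈ 3.92 V

Series total: ΣR = 26.8 + 12.7 + 31.4 + 2.91 = 73.81 kΩ.
By the voltage-divider rule, V = 10.8 × 26.80/73.81 = 3.921 V.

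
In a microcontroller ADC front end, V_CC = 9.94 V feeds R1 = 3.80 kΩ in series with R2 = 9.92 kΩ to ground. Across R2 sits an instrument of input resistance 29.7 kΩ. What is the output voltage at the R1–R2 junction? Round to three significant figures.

V_out ≈ 6.58 V

R2 ‖ R_L = (9.92 × 29.7)/(9.92 + 29.7) = 7.436 kΩ.
Voltage divider with the loaded lower leg: V_out = 9.94 × 7.436/(3.80 + 7.436) = 9.94 × 0.6618 = 6.578 V.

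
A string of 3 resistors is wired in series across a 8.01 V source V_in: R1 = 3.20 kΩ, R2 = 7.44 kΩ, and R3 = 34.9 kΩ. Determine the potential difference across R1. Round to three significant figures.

Total series resistance ΣR = 3.20 + 7.44 + 34.9 = 45.54 kΩ.
V = V_in · R/ΣR = 8.01 × 0.07027 = 0.5628 V.

V ≈ 0.563 V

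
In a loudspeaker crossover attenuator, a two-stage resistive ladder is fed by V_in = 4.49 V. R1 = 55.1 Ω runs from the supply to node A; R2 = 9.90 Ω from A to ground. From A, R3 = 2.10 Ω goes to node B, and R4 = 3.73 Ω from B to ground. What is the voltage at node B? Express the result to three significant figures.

Looking into the second stage from A: R3 + R4 = 5.830 Ω appears in parallel with R2.
R2 ‖ (R3+R4) = 3.669 Ω.
V_A = 4.49 × 3.669/(55.1 + 3.669) = 0.2803 V.
V_B = V_A × 0.6398 = 0.1794 V.

V_B ≈ 0.179 V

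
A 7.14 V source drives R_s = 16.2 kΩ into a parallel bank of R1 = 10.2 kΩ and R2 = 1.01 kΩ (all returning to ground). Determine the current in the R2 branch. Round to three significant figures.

Combine the parallel branches: R_p = (1/10.2 + 1/1.01)⁻¹ = 0.9190 kΩ.
V_A = 7.14 × 0.9190/17.12 = 0.3833 V.
I(R2) = V_A / R2 = 0.3833/1.01 = 0.3795 mA.
(Equivalently: I_total = 0.4171 mA, then current-divider fraction G_k/ΣG = 0.9099.)

I ≈ 0.380 mA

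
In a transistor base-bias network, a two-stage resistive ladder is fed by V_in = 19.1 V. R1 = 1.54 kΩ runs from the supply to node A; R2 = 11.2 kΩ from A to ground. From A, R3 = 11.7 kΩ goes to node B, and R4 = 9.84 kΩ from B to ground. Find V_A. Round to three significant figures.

V_A ≈ 15.8 V

The second stage (R3 + R4 = 21.54 kΩ) loads node A in parallel with R2.
R2 ‖ (R3+R4) = 7.369 kΩ.
So V_A = 19.1 × 0.8271 = 15.80 V.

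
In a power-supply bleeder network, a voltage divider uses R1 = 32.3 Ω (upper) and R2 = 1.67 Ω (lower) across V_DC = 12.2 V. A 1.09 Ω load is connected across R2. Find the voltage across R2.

V_out ≈ 0.244 V

The load sits in parallel with R2, giving an effective lower resistance R2' = R2·R_L/(R2+R_L) = 0.6595 Ω.
Voltage divider with the loaded lower leg: V_out = 12.2 × 0.6595/(32.3 + 0.6595) = 12.2 × 0.02001 = 0.2441 V.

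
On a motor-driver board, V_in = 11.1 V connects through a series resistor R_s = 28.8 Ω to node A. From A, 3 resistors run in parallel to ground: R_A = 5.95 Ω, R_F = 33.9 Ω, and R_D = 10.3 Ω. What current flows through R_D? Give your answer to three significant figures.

Combine the parallel branches: R_p = (1/5.95 + 1/33.9 + 1/10.3)⁻¹ = 3.394 Ω.
Node voltage V_A = V_in · R_p/(R_s + R_p) = 11.1 × 0.1054 = 1.170 V.
Branch current I = V_A/R_D = 1.170/10.3 = 0.1136 A.

I ≈ 0.114 A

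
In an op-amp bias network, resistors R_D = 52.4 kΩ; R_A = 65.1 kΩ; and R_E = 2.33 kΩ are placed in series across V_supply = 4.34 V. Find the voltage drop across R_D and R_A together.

Series total: ΣR = 52.4 + 65.1 + 2.33 = 119.8 kΩ.
R_{R_D..R_A} = 52.4 + 65.1 = 117.5 kΩ.
By the voltage-divider rule, V = 4.34 × 117.5/119.8 = 4.256 V.

V ≈ 4.26 V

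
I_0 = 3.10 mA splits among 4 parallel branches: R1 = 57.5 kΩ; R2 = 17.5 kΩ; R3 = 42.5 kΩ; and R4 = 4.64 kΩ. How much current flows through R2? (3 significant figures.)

Total conductance ΣG = 1/57.5 + 1/17.5 + 1/42.5 + 1/4.64 = 0.3136 (units of 1/kΩ).
R2 takes the fraction G_k/ΣG = 0.05714/0.3136 = 0.1822, so I = 3.10 × 0.1822 = 0.5649 mA.

I ≈ 0.565 mA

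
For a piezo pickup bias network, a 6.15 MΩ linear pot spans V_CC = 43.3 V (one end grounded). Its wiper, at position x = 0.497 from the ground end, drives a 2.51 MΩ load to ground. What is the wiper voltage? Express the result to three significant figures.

The pot divides into 3.093 MΩ above the wiper and 3.057 MΩ below.
(x·R_p) ‖ R_L = 1.378 MΩ.
Loaded-divider output: V_out = 43.3 × 0.3082 = 13.35 V.

V_out ≈ 13.3 V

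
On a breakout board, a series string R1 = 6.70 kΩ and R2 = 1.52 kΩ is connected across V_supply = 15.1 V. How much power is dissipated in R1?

ΣR = 8.220 kΩ → I = 15.1/8.220 = 1.837 mA.
P(R1) = I²·R1 = (1.837)² × 6.70 = 22.61 mW.

P ≈ 22.6 mW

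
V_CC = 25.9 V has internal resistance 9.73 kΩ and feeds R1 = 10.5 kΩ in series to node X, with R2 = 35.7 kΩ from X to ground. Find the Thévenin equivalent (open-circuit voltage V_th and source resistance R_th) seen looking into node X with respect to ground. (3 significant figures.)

V_th ≈ 16.5 V, R_th ≈ 12.9 kΩ

R1' = 9.73 + 10.5 = 20.23 kΩ (source resistance + R1).
With X open, the divider is unloaded: V_th = 25.9 × 35.7/55.93 = 16.53 V.
With V_CC suppressed (replaced by a short), R_th = R1' ‖ R2 = (20.23 × 35.7)/(20.23 + 35.7) = 12.91 kΩ.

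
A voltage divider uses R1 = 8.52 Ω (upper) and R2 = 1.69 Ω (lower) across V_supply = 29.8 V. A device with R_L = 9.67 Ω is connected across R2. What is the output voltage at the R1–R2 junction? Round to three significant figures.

V_out ≈ 4.30 V

R2 ‖ R_L = (1.69 × 9.67)/(1.69 + 9.67) = 1.439 Ω.
Now apply the divider: V_out = 29.8 × 0.1445 = 4.305 V.
(Unloaded it would be 4.93 V; the load pulls it down.)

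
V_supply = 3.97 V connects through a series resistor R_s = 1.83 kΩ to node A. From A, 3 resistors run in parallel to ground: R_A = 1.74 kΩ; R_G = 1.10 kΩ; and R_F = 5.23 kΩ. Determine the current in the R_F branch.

Equivalent of the parallel group: R_p = 0.5970 kΩ.
Node voltage V_A = V_supply · R_p/(R_s + R_p) = 3.97 × 0.2460 = 0.9766 V.
I(R_F) = V_A / R_F = 0.9766/5.23 = 0.1867 mA.
(Equivalently: I_total = 1.636 mA, then current-divider fraction G_k/ΣG = 0.1142.)

I ≈ 0.187 mA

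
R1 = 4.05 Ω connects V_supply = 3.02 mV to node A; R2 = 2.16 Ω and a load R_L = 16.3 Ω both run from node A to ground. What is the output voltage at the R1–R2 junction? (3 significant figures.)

V_out ≈ 0.967 mV

First combine the lower leg with the load: R2 ‖ R_L = 1.907 Ω.
Now apply the divider: V_out = 3.02 × 0.3202 = 0.9669 mV.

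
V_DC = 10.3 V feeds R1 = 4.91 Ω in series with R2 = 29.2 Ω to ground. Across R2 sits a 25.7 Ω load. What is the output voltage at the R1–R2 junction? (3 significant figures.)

R2 ‖ R_L = (29.2 × 25.7)/(29.2 + 25.7) = 13.67 Ω.
Now apply the divider: V_out = 10.3 × 0.7357 = 7.578 V.

V_out ≈ 7.58 V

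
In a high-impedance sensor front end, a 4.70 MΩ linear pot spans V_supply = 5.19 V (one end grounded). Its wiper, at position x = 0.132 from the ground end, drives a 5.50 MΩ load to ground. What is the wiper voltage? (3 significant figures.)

V_out ≈ 0.624 V

Split the track: R_lower = x·R_p = 0.6204 MΩ, R_upper = (1−x)·R_p = 4.080 MΩ.
Lower segment in parallel with the load: 0.6204 ‖ 5.50 = 0.5575 MΩ.
V_out = 5.19 × 0.5575/(4.080 + 0.5575) = 0.6240 V.
(Unloaded: V_out = x·V_supply = 0.685 V.)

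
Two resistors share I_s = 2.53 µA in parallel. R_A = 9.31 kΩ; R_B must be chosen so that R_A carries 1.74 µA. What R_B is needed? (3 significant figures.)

R_B ≈ 20.5 kΩ

The fraction through R_A equals R_B/(R_A+R_B).
With f = 0.6877, R_B = R_A · f/(1−f) = 9.31 × 2.203 = 20.51 kΩ.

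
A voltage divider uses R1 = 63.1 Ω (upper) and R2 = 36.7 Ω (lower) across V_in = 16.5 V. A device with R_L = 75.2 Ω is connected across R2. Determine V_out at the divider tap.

First combine the lower leg with the load: R2 ‖ R_L = 24.66 Ω.
Voltage divider with the loaded lower leg: V_out = 16.5 × 24.66/(63.1 + 24.66) = 16.5 × 0.2810 = 4.637 V.

V_out ≈ 4.64 V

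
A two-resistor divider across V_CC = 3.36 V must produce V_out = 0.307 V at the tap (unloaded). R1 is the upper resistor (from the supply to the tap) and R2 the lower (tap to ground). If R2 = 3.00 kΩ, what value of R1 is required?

R1 ≈ 29.8 kΩ

The divider ratio is R2/(R1+R2) = 0.307/3.36 = 0.09137.
So R1 = R2 · (V_CC/V_out − 1) = 3.00 × (3.36/0.307 − 1) = 3.00 × 9.945 = 29.83 kΩ.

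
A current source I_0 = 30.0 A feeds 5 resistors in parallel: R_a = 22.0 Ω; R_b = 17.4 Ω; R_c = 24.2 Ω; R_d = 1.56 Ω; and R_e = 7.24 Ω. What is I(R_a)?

ΣG = 1/22.0 + 1/17.4 + 1/24.2 + 1/1.56 + 1/7.24 = 0.9234.
By the current-divider rule, I = I_0 · G_k/ΣG = 30.0 × 0.04923 = 1.477 A.

I ≈ 1.48 A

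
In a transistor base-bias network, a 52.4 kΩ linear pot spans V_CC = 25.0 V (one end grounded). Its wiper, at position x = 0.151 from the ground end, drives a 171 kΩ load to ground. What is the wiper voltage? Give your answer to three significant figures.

V_out ≈ 3.63 V

The pot divides into 44.49 kΩ above the wiper and 7.912 kΩ below.
(x·R_p) ‖ R_L = 7.562 kΩ.
Then V_out = V_CC · 7.562/(44.49 + 7.562) = 3.632 V.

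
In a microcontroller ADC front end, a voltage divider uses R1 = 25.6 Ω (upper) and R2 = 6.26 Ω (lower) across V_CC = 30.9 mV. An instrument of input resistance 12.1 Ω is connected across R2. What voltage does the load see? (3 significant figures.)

R2 ‖ R_L = (6.26 × 12.1)/(6.26 + 12.1) = 4.126 Ω.
Then V_out = V_CC · R2'/(R1 + R2') = 30.9 × 4.126/29.73 = 4.289 mV.

V_out ≈ 4.29 mV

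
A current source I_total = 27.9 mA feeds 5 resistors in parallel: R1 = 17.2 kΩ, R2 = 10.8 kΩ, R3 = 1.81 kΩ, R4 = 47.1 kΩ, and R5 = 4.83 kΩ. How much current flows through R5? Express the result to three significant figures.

I ≈ 6.20 mA

Total conductance ΣG = 1/17.2 + 1/10.8 + 1/1.81 + 1/47.1 + 1/4.83 = 0.9315 (units of 1/kΩ).
Current divider: I(R5) = I_total · G_k/ΣG = 27.9 × (0.2070/0.9315) = 27.9 × 0.2223 = 6.201 mA.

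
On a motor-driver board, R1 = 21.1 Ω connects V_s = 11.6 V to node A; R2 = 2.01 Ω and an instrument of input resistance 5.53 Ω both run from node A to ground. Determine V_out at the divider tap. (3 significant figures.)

R2 ‖ R_L = (2.01 × 5.53)/(2.01 + 5.53) = 1.474 Ω.
Now apply the divider: V_out = 11.6 × 0.06530 = 0.7575 V.

V_out ≈ 0.758 V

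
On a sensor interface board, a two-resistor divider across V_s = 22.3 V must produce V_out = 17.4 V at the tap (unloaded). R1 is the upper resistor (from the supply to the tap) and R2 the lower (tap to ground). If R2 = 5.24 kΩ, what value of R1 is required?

Required fraction k = V_out/V_s = 0.7803.
Rearranging, R1 = R2·(1−k)/k = 5.24 × 0.2816 = 1.476 kΩ.

R1 ≈ 1.48 kΩ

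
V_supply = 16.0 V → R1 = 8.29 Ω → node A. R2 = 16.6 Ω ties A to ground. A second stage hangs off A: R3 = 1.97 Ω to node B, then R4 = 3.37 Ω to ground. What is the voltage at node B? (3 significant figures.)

The second stage (R3 + R4 = 5.340 Ω) loads node A in parallel with R2.
Effective lower resistance at A: R2 ‖ 5.340 = 4.040 Ω.
V_A = 16.0 × 4.040/(8.29 + 4.040) = 5.243 V.
V_B = V_A × 0.6311 = 3.309 V.

V_B ≈ 3.31 V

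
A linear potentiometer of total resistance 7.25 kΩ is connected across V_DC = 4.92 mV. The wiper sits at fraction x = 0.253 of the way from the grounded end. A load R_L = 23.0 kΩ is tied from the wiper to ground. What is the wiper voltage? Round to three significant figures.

V_out ≈ 1.17 mV

The pot divides into 5.416 kΩ above the wiper and 1.834 kΩ below.
Lower segment in parallel with the load: 1.834 ‖ 23.0 = 1.699 kΩ.
Then V_out = V_DC · 1.699/(5.416 + 1.699) = 1.175 mV.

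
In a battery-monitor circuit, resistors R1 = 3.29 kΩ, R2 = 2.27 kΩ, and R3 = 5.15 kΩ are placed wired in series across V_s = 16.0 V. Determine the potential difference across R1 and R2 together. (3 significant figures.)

ΣR = 3.29 + 2.27 + 5.15 = 10.71 kΩ.
R_{R1..R2} = 3.29 + 2.27 = 5.560 kΩ.
V = V_s · R/ΣR = 16.0 × 0.5191 = 8.306 V.

V ≈ 8.31 V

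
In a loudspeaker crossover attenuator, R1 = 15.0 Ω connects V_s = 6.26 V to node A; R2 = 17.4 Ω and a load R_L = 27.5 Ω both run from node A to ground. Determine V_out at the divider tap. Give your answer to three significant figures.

V_out ≈ 2.60 V

R2 ‖ R_L = (17.4 × 27.5)/(17.4 + 27.5) = 10.66 Ω.
Voltage divider with the loaded lower leg: V_out = 6.26 × 10.66/(15.0 + 10.66) = 6.26 × 0.4154 = 2.600 V.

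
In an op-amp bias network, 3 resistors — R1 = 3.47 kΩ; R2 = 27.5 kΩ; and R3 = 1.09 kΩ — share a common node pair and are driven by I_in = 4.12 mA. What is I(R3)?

ΣG = 1/3.47 + 1/27.5 + 1/1.09 = 1.242.
Current divider: I(R3) = I_in · G_k/ΣG = 4.12 × (0.9174/1.242) = 4.12 × 0.7387 = 3.043 mA.

I ≈ 3.04 mA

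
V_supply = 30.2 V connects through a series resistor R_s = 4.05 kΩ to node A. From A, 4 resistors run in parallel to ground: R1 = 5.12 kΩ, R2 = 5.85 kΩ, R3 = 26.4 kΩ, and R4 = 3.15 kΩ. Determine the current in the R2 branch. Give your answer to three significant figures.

I ≈ 1.32 mA

Parallel bank: R_p = 1/(1/5.12 + 1/5.85 + 1/26.4 + 1/3.15) = 1.386 kΩ.
Node voltage V_A = V_supply · R_p/(R_s + R_p) = 30.2 × 0.2549 = 7.699 V.
Branch current I = V_A/R2 = 7.699/5.85 = 1.316 mA.
(Equivalently: I_total = 5.556 mA, then current-divider fraction G_k/ΣG = 0.2369.)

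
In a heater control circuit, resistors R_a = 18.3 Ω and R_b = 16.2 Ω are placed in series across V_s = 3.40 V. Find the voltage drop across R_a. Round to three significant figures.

V ≈ 1.80 V

Series total: ΣR = 18.3 + 16.2 = 34.50 Ω.
V = V_s · R/ΣR = 3.40 × 0.5304 = 1.803 V.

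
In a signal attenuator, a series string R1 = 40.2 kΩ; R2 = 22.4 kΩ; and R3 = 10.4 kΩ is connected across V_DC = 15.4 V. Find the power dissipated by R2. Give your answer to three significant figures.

P ≈ 0.997 mW

ΣR = 73.00 kΩ → I = 15.4/73.00 = 0.2110 mA.
P = I²R = 0.04450 × 22.4 = 0.9969 mW.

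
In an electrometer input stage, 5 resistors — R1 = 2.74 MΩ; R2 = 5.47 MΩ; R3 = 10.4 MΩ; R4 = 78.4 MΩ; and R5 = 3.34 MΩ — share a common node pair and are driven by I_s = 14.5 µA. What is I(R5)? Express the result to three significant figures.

I ≈ 4.54 µA

Total conductance ΣG = 1/2.74 + 1/5.47 + 1/10.4 + 1/78.4 + 1/3.34 = 0.9561 (units of 1/MΩ).
Current divider: I(R5) = I_s · G_k/ΣG = 14.5 × (0.2994/0.9561) = 14.5 × 0.3132 = 4.541 µA.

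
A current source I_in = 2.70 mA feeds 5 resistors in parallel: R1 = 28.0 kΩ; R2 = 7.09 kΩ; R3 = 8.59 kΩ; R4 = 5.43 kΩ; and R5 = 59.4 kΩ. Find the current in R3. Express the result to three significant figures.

ΣG = 1/28.0 + 1/7.09 + 1/8.59 + 1/5.43 + 1/59.4 = 0.4942.
Current divider: I(R3) = I_in · G_k/ΣG = 2.70 × (0.1164/0.4942) = 2.70 × 0.2356 = 0.6361 mA.

I ≈ 0.636 mA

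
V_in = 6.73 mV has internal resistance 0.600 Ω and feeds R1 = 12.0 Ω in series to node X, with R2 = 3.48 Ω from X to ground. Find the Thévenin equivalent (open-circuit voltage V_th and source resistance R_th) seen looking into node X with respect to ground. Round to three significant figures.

V_th ≈ 1.46 mV, R_th ≈ 2.73 Ω

R1' = 0.600 + 12.0 = 12.60 Ω (source resistance + R1).
V_th is the unloaded tap voltage: V_in · R2/(R1'+R2) = 6.73 × 0.2164 = 1.456 mV.
Zeroing V_in shorts the top of R1' to ground, so R_th = R1' ‖ R2 = 2.727 Ω.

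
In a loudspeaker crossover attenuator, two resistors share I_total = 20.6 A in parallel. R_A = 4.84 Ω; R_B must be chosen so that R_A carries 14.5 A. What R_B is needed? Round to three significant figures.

R_B ≈ 11.5 Ω

The fraction through R_A equals R_B/(R_A+R_B).
With f = 0.7039, R_B = R_A · f/(1−f) = 4.84 × 2.377 = 11.50 Ω.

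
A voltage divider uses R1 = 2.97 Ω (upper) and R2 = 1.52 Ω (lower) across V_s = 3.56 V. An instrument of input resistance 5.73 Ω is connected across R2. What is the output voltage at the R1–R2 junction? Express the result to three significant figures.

R2 ‖ R_L = (1.52 × 5.73)/(1.52 + 5.73) = 1.201 Ω.
Then V_out = V_s · R2'/(R1 + R2') = 3.56 × 1.201/4.171 = 1.025 V.
(Unloaded it would be 1.21 V; the load pulls it down.)

V_out ≈ 1.03 V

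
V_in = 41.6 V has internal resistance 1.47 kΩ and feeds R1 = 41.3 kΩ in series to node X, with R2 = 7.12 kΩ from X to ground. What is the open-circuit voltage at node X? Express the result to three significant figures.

R1' = 1.47 + 41.3 = 42.77 kΩ (source resistance + R1).
With X open, the divider is unloaded: V_th = 41.6 × 7.12/49.89 = 5.937 V.

V_th ≈ 5.94 V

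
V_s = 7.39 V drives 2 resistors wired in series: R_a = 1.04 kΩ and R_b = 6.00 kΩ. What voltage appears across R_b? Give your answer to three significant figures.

Series total: ΣR = 1.04 + 6.00 = 7.040 kΩ.
Voltage divider: V = V_s · (6.000 / 7.040) = 7.39 × 0.8523 = 6.298 V.

V ≈ 6.30 V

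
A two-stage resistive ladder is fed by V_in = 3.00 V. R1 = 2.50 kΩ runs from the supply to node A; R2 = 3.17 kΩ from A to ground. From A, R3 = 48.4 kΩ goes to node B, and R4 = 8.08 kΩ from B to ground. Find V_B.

V_B ≈ 0.234 V

The second stage (R3 + R4 = 56.48 kΩ) loads node A in parallel with R2.
R2 ‖ (R3+R4) = 3.002 kΩ.
V_A = 3.00 × 3.002/(2.50 + 3.002) = 1.637 V.
V_B = V_A × 0.1431 = 0.2342 V.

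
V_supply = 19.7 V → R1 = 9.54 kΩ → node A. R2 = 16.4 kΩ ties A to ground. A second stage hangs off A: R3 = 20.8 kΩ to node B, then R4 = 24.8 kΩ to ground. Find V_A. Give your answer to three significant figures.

Looking into the second stage from A: R3 + R4 = 45.60 kΩ appears in parallel with R2.
R2 ‖ (R3+R4) = 12.06 kΩ.
V_A = 19.7 × 12.06/(9.54 + 12.06) = 11.00 V.

V_A ≈ 11.0 V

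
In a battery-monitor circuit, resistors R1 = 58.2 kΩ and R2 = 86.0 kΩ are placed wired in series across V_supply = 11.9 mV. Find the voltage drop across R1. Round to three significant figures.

Series total: ΣR = 58.2 + 86.0 = 144.2 kΩ.
By the voltage-divider rule, V = 11.9 × 58.20/144.2 = 4.803 mV.

V ≈ 4.80 mV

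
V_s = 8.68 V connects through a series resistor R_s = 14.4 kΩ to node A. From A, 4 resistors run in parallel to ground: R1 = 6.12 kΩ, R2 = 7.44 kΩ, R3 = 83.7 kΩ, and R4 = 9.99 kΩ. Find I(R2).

Equivalent of the parallel group: R_p = 2.440 kΩ.
V_A = 8.68 × 2.440/16.84 = 1.258 V.
I(R2) = V_A / R2 = 1.258/7.44 = 0.1690 mA.

I ≈ 0.169 mA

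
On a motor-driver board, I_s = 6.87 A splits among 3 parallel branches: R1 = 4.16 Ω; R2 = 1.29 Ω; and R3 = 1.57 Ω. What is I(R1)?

I ≈ 0.999 A

ΣG = 1/4.16 + 1/1.29 + 1/1.57 = 1.653.
Current divider: I(R1) = I_s · G_k/ΣG = 6.87 × (0.2404/1.653) = 6.87 × 0.1455 = 0.9993 A.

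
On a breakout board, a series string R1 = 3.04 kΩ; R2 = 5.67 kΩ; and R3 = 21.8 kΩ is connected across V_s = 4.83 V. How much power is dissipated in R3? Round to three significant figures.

P ≈ 0.546 mW

ΣR = 30.51 kΩ → I = 4.83/30.51 = 0.1583 mA.
V(R3) = I·R = 3.451 V; P = V·I = 3.451 × 0.1583 = 0.5463 mW.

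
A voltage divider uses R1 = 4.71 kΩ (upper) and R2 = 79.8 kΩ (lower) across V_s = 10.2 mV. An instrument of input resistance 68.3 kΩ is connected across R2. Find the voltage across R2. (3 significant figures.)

R2 ‖ R_L = (79.8 × 68.3)/(79.8 + 68.3) = 36.80 kΩ.
Voltage divider with the loaded lower leg: V_out = 10.2 × 36.80/(4.71 + 36.80) = 10.2 × 0.8865 = 9.043 mV.
(Unloaded it would be 9.63 mV; the load pulls it down.)

V_out ≈ 9.04 mV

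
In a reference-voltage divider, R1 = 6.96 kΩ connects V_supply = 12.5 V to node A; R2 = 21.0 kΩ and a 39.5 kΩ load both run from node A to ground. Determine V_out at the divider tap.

First combine the lower leg with the load: R2 ‖ R_L = 13.71 kΩ.
Voltage divider with the loaded lower leg: V_out = 12.5 × 13.71/(6.96 + 13.71) = 12.5 × 0.6633 = 8.291 V.

V_out ≈ 8.29 V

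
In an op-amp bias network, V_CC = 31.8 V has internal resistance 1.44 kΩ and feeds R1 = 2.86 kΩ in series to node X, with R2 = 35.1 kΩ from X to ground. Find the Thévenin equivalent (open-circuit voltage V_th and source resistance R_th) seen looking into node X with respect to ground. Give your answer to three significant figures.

R1' = 1.44 + 2.86 = 4.300 kΩ (source resistance + R1).
Open-circuit (no load on X): V_th = V_CC · R2/(R1' + R2) = 31.8 × 35.1/(4.300 + 35.1) = 28.33 V.
With V_CC suppressed (replaced by a short), R_th = R1' ‖ R2 = (4.300 × 35.1)/(4.300 + 35.1) = 3.831 kΩ.

V_th ≈ 28.3 V, R_th ≈ 3.83 kΩ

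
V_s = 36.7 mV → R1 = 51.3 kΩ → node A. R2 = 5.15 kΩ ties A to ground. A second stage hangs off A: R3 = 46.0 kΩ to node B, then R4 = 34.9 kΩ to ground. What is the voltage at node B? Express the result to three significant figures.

Node A sees R2 in parallel with the series input of stage 2, R3 + R4 = 80.90 kΩ.
Effective lower resistance at A: R2 ‖ 80.90 = 4.842 kΩ.
First divider: V_A = V_s · 4.842/(51.3 + 4.842) = 3.165 mV.
V_B = V_A × 0.4314 = 1.365 mV.

V_B ≈ 1.37 mV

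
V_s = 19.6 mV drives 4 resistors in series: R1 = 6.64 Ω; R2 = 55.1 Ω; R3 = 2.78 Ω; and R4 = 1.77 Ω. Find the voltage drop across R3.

Series total: ΣR = 6.64 + 55.1 + 2.78 + 1.77 = 66.29 Ω.
By the voltage-divider rule, V = 19.6 × 2.780/66.29 = 0.8220 mV.

V ≈ 0.822 mV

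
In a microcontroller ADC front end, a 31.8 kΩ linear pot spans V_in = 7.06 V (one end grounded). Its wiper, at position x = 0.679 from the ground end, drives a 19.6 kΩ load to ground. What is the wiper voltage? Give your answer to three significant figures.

V_out ≈ 3.54 V

The pot divides into 10.21 kΩ above the wiper and 21.59 kΩ below.
R_L loads the lower segment: effective lower R = 10.27 kΩ.
Then V_out = V_in · 10.27/(10.21 + 10.27) = 3.541 V.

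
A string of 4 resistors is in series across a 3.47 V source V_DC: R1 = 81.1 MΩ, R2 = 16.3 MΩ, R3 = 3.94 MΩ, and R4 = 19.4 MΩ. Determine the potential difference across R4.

ΣR = 81.1 + 16.3 + 3.94 + 19.4 = 120.7 MΩ.
Voltage divider: V = V_DC · (19.40 / 120.7) = 3.47 × 0.1607 = 0.5575 V.

V ≈ 0.558 V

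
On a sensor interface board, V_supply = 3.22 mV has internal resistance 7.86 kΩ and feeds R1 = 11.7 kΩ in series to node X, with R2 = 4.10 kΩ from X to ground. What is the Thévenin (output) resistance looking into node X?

R_th ≈ 3.39 kΩ

R1' = 7.86 + 11.7 = 19.56 kΩ (source resistance + R1).
Looking into X with the source shorted: R_th = R1'·R2/(R1'+R2) = 19.56 × 4.10/23.66 = 3.390 kΩ.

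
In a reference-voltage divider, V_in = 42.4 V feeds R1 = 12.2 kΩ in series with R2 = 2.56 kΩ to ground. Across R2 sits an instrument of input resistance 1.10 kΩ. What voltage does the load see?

First combine the lower leg with the load: R2 ‖ R_L = 0.7694 kΩ.
Now apply the divider: V_out = 42.4 × 0.05932 = 2.515 V.

V_out ≈ 2.52 V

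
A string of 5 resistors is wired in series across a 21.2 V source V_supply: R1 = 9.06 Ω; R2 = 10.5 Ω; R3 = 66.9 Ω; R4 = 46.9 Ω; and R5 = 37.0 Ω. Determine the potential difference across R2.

V ≈ 1.31 V

Series total: ΣR = 9.06 + 10.5 + 66.9 + 46.9 + 37.0 = 170.4 Ω.
V = V_supply · R/ΣR = 21.2 × 0.06163 = 1.307 V.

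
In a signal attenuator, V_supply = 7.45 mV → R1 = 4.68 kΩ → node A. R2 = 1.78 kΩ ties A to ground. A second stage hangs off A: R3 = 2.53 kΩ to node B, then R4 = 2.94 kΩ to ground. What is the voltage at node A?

Looking into the second stage from A: R3 + R4 = 5.470 kΩ appears in parallel with R2.
R2 ‖ (R3+R4) = 1.343 kΩ.
V_A = 7.45 × 1.343/(4.68 + 1.343) = 1.661 mV.

V_A ≈ 1.66 mV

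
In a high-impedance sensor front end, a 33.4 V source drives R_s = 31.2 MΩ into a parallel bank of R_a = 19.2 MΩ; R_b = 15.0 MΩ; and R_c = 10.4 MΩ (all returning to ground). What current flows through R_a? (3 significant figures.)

Combine the parallel branches: R_p = (1/19.2 + 1/15.0 + 1/10.4)⁻¹ = 4.653 MΩ.
V_A = 33.4 × 4.653/35.85 = 4.335 V.
Branch current I = V_A/R_a = 4.335/19.2 = 0.2258 µA.

I ≈ 0.226 µA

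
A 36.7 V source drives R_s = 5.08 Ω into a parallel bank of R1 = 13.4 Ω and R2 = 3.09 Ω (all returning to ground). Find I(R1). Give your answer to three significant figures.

Equivalent of the parallel group: R_p = 2.511 Ω.
V_A by voltage divider: V_A = 36.7 × 2.511/(5.08 + 2.511) = 12.14 V.
I(R1) = V_A / R1 = 12.14/13.4 = 0.9060 A.
(Check via current divider: I_total = 4.835 A; share G_k/ΣG = 0.1874 → same result.)

I ≈ 0.906 A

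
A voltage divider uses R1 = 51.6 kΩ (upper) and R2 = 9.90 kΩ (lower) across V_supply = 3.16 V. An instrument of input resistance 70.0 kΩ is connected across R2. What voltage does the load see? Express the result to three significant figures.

R2 ‖ R_L = (9.90 × 70.0)/(9.90 + 70.0) = 8.673 kΩ.
Voltage divider with the loaded lower leg: V_out = 3.16 × 8.673/(51.6 + 8.673) = 3.16 × 0.1439 = 0.4547 V.
(Unloaded it would be 0.509 V; the load pulls it down.)

V_out ≈ 0.455 V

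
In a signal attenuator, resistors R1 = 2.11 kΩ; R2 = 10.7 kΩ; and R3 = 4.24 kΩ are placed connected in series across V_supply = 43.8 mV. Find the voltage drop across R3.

V ≈ 10.9 mV

Total series resistance ΣR = 2.11 + 10.7 + 4.24 = 17.05 kΩ.
Voltage divider: V = V_supply · (4.240 / 17.05) = 43.8 × 0.2487 = 10.89 mV.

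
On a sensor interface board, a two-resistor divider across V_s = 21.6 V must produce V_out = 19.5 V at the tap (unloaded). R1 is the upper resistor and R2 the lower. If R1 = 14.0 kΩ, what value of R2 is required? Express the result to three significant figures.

R2 ≈ 130 kΩ

Required fraction k = V_out/V_s = 0.9028.
Rearranging, R2 = R1·k/(1−k) = 14.0 × 9.286 = 130.0 kΩ.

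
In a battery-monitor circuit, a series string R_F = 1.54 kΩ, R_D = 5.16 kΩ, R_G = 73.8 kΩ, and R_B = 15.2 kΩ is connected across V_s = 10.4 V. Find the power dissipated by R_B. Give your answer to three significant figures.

P ≈ 0.180 mW

ΣR = 95.70 kΩ → I = 10.4/95.70 = 0.1087 mA.
P(R_B) = I²·R_B = (0.1087)² × 15.2 = 0.1795 mW.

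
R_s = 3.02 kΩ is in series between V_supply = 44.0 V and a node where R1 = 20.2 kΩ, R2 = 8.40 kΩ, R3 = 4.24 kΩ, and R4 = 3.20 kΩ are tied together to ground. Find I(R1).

I ≈ 0.688 mA

Equivalent of the parallel group: R_p = 1.395 kΩ.
V_A = 44.0 × 1.395/4.415 = 13.90 V.
I(R1) = V_A / R1 = 13.90/20.2 = 0.6882 mA.
(Equivalently: I_total = 9.966 mA, then current-divider fraction G_k/ΣG = 0.06905.)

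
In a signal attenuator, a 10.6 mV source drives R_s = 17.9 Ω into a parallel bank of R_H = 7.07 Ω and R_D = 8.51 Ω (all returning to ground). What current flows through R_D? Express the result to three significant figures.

I ≈ 0.221 mA

Equivalent of the parallel group: R_p = 3.862 Ω.
Node voltage V_A = V_supply · R_p/(R_s + R_p) = 10.6 × 0.1775 = 1.881 mV.
I(R_D) = V_A / R_D = 1.881/8.51 = 0.2210 mA.
(Equivalently: I_total = 0.4871 mA, then current-divider fraction G_k/ΣG = 0.4538.)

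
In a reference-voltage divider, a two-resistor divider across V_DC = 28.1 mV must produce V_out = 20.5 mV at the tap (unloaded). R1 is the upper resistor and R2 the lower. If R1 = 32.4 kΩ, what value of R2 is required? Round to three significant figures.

R2 ≈ 87.4 kΩ

V_out/V_DC = R2/(R1+R2) = 0.7295.
So R2 = R1 · V_out/(V_DC − V_out) = 32.4 × 20.5/(28.1 − 20.5) = 32.4 × 2.697 = 87.39 kΩ.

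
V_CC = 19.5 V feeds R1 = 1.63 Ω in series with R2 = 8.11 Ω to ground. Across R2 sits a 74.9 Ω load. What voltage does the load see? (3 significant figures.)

V_out ≈ 15.9 V

First combine the lower leg with the load: R2 ‖ R_L = 7.318 Ω.
Then V_out = V_CC · R2'/(R1 + R2') = 19.5 × 7.318/8.948 = 15.95 V.
(Unloaded it would be 16.2 V; the load pulls it down.)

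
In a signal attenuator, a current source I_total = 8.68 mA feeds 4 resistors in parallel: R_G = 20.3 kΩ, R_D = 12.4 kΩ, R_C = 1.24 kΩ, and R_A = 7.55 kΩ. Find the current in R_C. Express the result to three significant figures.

Conductances: ΣG = 1/20.3 + 1/12.4 + 1/1.24 + 1/7.55 = 1.069 (1/kΩ).
R_C takes the fraction G_k/ΣG = 0.8065/1.069 = 0.7545, so I = 8.68 × 0.7545 = 6.549 mA.

I ≈ 6.55 mA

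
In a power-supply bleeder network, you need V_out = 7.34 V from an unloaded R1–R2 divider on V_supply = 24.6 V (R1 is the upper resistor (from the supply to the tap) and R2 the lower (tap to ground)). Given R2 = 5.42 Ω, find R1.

V_out/V_supply = R2/(R1+R2) = 0.2984.
So R1 = R2 · (V_supply/V_out − 1) = 5.42 × (24.6/7.34 − 1) = 5.42 × 2.351 = 12.75 Ω.

R1 ≈ 12.7 Ω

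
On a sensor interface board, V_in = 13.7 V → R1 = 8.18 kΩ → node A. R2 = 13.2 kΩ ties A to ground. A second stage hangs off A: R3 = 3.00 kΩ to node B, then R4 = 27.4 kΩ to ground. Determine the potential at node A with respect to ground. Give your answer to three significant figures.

V_A ≈ 7.25 V

Node A sees R2 in parallel with the series input of stage 2, R3 + R4 = 30.40 kΩ.
R2 ‖ (R3+R4) = 9.204 kΩ.
First divider: V_A = V_in · 9.204/(8.18 + 9.204) = 7.253 V.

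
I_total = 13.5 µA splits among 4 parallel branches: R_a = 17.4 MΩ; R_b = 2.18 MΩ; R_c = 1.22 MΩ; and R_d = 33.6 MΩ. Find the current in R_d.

I ≈ 0.294 µA

ΣG = 1/17.4 + 1/2.18 + 1/1.22 + 1/33.6 = 1.366.
R_d takes the fraction G_k/ΣG = 0.02976/1.366 = 0.02179, so I = 13.5 × 0.02179 = 0.2942 µA.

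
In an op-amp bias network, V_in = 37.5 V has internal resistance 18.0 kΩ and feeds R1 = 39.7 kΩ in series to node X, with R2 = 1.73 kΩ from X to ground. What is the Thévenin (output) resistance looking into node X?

R_th ≈ 1.68 kΩ

R1' = 18.0 + 39.7 = 57.70 kΩ (source resistance + R1).
With V_in suppressed (replaced by a short), R_th = R1' ‖ R2 = (57.70 × 1.73)/(57.70 + 1.73) = 1.680 kΩ.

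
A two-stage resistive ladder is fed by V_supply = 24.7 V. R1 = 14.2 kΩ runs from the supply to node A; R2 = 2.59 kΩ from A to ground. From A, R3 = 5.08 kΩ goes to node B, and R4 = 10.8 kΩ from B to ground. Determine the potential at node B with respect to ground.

Looking into the second stage from A: R3 + R4 = 15.88 kΩ appears in parallel with R2.
Effective lower resistance at A: R2 ‖ 15.88 = 2.227 kΩ.
V_A = 24.7 × 2.227/(14.2 + 2.227) = 3.348 V.
V_B = V_A × 0.6801 = 2.277 V.

V_B ≈ 2.28 V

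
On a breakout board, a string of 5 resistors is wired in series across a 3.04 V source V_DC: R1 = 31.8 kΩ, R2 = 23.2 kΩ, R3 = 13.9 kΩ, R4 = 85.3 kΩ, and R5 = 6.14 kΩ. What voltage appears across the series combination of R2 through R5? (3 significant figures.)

Total series resistance ΣR = 31.8 + 23.2 + 13.9 + 85.3 + 6.14 = 160.3 kΩ.
R_{R2..R5} = 23.2 + 13.9 + 85.3 + 6.14 = 128.5 kΩ.
By the voltage-divider rule, V = 3.04 × 128.5/160.3 = 2.437 V.

V ≈ 2.44 V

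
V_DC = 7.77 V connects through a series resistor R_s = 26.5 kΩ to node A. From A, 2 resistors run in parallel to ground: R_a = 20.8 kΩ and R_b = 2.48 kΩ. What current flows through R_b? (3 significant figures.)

I ≈ 0.242 mA

Equivalent of the parallel group: R_p = 2.216 kΩ.
V_A by voltage divider: V_A = 7.77 × 2.216/(26.5 + 2.216) = 0.5996 V.
I(R_b) = V_A / R_b = 0.5996/2.48 = 0.2418 mA.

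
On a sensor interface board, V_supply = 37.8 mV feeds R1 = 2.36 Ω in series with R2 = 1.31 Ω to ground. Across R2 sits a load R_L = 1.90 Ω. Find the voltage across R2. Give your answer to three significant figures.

First combine the lower leg with the load: R2 ‖ R_L = 0.7754 Ω.
Now apply the divider: V_out = 37.8 × 0.2473 = 9.348 mV.

V_out ≈ 9.35 mV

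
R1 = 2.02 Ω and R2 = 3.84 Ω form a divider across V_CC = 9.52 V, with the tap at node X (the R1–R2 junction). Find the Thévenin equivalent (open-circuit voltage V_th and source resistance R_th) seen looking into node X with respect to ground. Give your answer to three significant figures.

With X open, the divider is unloaded: V_th = 9.52 × 3.84/5.860 = 6.238 V.
With V_CC suppressed (replaced by a short), R_th = R1 ‖ R2 = (2.020 × 3.84)/(2.020 + 3.84) = 1.324 Ω.

V_th ≈ 6.24 V, R_th ≈ 1.32 Ω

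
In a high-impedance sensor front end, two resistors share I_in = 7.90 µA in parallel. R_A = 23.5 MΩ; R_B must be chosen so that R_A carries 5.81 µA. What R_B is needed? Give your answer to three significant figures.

R_B ≈ 65.3 MΩ

In a two-way split, I_A/I_in = R_B/(R_A + R_B).
5.81/7.90 = R_B/(R_A + R_B) → R_B = R_A · (0.7354)/(1 − 0.7354) = 23.5 × 2.780 = 65.33 MΩ.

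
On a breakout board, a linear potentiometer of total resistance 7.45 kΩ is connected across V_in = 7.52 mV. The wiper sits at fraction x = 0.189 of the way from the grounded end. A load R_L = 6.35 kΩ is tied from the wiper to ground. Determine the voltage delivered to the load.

V_out ≈ 1.20 mV

Split the track: R_lower = x·R_p = 1.408 kΩ, R_upper = (1−x)·R_p = 6.042 kΩ.
(x·R_p) ‖ R_L = 1.152 kΩ.
Loaded-divider output: V_out = 7.52 × 0.1602 = 1.205 mV.
(Unloaded: V_out = x·V_in = 1.42 mV.)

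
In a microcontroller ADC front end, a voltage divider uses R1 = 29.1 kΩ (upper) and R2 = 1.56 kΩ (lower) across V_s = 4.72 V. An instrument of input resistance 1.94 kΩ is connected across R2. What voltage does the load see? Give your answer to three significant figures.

First combine the lower leg with the load: R2 ‖ R_L = 0.8647 kΩ.
Voltage divider with the loaded lower leg: V_out = 4.72 × 0.8647/(29.1 + 0.8647) = 4.72 × 0.02886 = 0.1362 V.

V_out ≈ 0.136 V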